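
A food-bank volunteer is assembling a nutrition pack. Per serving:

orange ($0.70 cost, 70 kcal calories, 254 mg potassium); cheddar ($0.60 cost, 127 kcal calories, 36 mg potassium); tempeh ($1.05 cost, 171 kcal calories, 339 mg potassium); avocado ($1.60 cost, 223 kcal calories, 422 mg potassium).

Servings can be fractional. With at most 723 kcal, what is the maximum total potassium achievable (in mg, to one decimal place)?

2623.5 mg

Potassium per kcal: orange 3.629, tempeh 1.982, avocado 1.892, cheddar 0.2835.
With no serving limits, spend the whole calories allowance on orange: 723 kcal / 70 kcal × 254 mg = 2623.5 mg.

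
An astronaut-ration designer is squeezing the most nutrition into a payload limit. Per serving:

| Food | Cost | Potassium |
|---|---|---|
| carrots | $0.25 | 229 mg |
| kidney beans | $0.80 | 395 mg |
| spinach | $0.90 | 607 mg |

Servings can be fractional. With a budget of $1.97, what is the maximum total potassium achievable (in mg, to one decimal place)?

Potassium per dollar: carrots 916, spinach 674.4, kidney beans 493.8.
With no serving limits, spend the whole cost allowance on carrots: $1.97 / $0.25 × 229 mg = 1804.5 mg.

1804.5 mg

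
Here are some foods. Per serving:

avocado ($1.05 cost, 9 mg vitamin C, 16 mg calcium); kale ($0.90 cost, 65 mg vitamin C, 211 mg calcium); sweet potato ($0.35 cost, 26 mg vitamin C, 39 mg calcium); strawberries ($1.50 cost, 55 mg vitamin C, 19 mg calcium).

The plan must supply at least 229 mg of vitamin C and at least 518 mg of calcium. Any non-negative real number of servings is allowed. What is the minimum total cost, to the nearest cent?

$3.12

With two linear requirements the optimum uses one or two foods; enumerate the corners.
avocado only: max(229/9, 518/16) = 32.38 servings → $33.99.
kale only: max(229/65, 518/211) = 3.523 servings → $3.17.
sweet potato only: max(229/26, 518/39) = 13.28 servings → $4.65.
strawberries only: max(229/55, 518/19) = 27.26 servings → $40.89.
avocado + kale with both tight: 17.05 servings and 1.162 servings → $18.95.
avocado + sweet potato: intersection lies outside the first quadrant.
avocado + strawberries: intersection lies outside the first quadrant.
kale + sweet potato with both tight: 1.537 servings and 4.964 servings → $3.12.
kale + strawberries with both tight: 2.328 servings and 1.413 servings → $4.21.
sweet potato + strawberries: the both-tight solution has a negative serving — not a feasible corner.
The minimum over all feasible corners is $3.12.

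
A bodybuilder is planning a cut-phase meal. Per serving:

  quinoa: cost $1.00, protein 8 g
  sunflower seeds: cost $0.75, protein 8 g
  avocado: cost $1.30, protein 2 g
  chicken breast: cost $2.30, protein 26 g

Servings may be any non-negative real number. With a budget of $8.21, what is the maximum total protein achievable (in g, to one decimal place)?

Protein per dollar: chicken breast 11.3, sunflower seeds 10.67, quinoa 8, avocado 1.538.
With no serving limits, spend the whole cost allowance on chicken breast: $8.21 / $2.30 × 26 g = 92.8 g.

92.8 g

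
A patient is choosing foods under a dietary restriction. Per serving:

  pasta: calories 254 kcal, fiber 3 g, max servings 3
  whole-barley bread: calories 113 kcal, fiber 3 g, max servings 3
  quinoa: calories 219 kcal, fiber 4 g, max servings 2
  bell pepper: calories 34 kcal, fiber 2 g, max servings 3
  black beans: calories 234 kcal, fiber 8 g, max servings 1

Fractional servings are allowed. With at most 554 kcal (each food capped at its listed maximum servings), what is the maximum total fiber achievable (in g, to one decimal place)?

19.8 g

Fiber per kcal: bell pepper 0.05882, black beans 0.03419, whole-barley bread 0.02655, quinoa 0.01826, pasta 0.01181.
Take 3 servings of bell pepper: uses 102 kcal, +6.0 g fiber (running total 6.0 g).
Take 1 serving of black beans: uses 234 kcal, +8.0 g fiber (running total 14.0 g).
Take 1.929 servings of whole-barley bread: uses 218 kcal, +5.8 g fiber (running total 19.8 g).
Filling greedily by fiber-per-kcal is optimal for one linear limit, giving 19.8 g.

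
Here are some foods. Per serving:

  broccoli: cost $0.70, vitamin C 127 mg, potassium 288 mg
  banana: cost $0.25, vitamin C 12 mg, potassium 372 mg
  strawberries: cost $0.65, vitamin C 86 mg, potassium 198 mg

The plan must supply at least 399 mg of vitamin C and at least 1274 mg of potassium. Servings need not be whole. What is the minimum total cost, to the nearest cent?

$2.40

For a min-cost LP with two ≥-constraints, a basic feasible solution has at most two positive variables.
broccoli only: max(399/127, 1274/288) = 4.424 servings → $3.10.
banana only: max(399/12, 1274/372) = 33.25 servings → $8.31.
strawberries only: max(399/86, 1274/198) = 6.434 servings → $4.18.
broccoli + banana with both tight: 3.041 servings and 1.071 servings → $2.40.
broccoli + strawberries: the both-tight solution has a negative serving — not a feasible corner.
banana + strawberries with both tight: 1.032 servings and 4.496 servings → $3.18.
Cheapest feasible corner: $2.40.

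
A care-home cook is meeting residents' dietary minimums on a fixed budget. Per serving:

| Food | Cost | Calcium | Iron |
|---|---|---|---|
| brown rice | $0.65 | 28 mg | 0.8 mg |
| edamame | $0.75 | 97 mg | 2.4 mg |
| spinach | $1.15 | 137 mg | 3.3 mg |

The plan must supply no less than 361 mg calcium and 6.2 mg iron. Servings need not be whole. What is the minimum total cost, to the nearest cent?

$2.79

At the optimum either one food covers both requirements or two foods hit both targets exactly; no other combination can be cheaper.
brown rice only: max(361/28, 6.2/0.8) = 12.89 servings → $8.38.
edamame only: max(361/97, 6.2/2.4) = 3.722 servings → $2.79.
spinach only: max(361/137, 6.2/3.3) = 2.635 servings → $3.03.
brown rice + edamame: intersection lies outside the first quadrant.
brown rice + spinach: the both-tight solution has a negative serving — not a feasible corner.
edamame + spinach with both targets exact would need a negative amount; discard.
The minimum over all feasible corners is $2.79.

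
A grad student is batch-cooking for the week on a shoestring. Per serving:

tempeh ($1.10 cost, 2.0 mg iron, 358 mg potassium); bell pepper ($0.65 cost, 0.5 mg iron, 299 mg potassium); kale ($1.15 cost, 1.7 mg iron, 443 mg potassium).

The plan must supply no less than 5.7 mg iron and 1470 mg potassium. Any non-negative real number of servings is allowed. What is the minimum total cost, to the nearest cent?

Minimising a linear cost over {iron ≥ 5.7, potassium ≥ 1470, servings ≥ 0} — the optimum is at a vertex, using one or two foods.
tempeh only: max(5.7/2.0, 1470/358) = 4.106 servings → $4.52.
bell pepper only: max(5.7/0.5, 1470/299) = 11.4 servings → $7.41.
kale only: max(5.7/1.7, 1470/443) = 3.353 servings → $3.86.
tempeh + bell pepper with both tight: 2.313 servings and 2.147 servings → $3.94.
tempeh + kale with both tight: 0.09409 servings and 3.242 servings → $3.83.
bell pepper + kale: the both-tight solution has a negative serving — not a feasible corner.
Cheapest feasible corner: $3.83.

$3.83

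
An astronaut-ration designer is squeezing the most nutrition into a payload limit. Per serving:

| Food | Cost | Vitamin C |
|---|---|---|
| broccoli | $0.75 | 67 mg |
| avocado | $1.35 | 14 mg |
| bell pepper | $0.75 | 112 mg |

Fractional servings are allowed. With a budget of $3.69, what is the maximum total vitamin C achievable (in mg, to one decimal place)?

551.0 mg

Vitamin C per dollar: bell pepper 149.3, broccoli 89.33, avocado 10.37.
With no serving limits, spend the whole cost allowance on bell pepper: $3.69 / $0.75 × 112 mg = 551.0 mg.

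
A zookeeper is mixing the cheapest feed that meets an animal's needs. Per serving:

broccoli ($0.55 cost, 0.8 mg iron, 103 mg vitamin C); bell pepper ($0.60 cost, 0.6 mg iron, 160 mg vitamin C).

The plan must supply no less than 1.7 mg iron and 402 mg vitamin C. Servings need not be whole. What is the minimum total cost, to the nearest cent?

$1.58

broccoli only: max(1.7/0.8, 402/103) = 3.903 servings → $2.15.
bell pepper only: max(1.7/0.6, 402/160) = 2.833 servings → $1.70.
broccoli + bell pepper with both tight: 0.4653 servings and 2.213 servings → $1.58.
So the least-cost plan costs $1.58.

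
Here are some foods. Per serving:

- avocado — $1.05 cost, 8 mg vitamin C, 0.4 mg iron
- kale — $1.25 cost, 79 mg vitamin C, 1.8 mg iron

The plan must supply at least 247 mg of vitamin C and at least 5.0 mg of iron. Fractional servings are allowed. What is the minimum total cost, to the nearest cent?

$3.91

With two linear requirements the optimum uses one or two foods; enumerate the corners.
avocado only: max(247/8, 5.0/0.4) = 30.88 servings → $32.42.
kale only: max(247/79, 5.0/1.8) = 3.127 servings → $3.91.
avocado + kale: the both-tight solution has a negative serving — not a feasible corner.
Cheapest feasible corner: $3.91.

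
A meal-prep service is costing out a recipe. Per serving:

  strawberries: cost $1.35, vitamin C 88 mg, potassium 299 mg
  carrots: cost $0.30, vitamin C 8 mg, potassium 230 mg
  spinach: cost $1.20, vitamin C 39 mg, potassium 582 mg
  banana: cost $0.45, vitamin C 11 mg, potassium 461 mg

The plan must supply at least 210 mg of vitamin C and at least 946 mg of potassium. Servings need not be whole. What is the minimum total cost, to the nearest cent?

$3.38

This is a tiny linear program; its minimum lies at a vertex of the feasible set. List the vertices and price them.
strawberries only: max(210/88, 946/299) = 3.164 servings → $4.27.
carrots only: max(210/8, 946/230) = 26.25 servings → $7.88.
spinach only: max(210/39, 946/582) = 5.385 servings → $6.46.
banana only: max(210/11, 946/461) = 19.09 servings → $8.59.
strawberries + carrots with both tight: 2.282 servings and 1.146 servings → $3.42.
strawberries + spinach with both tight: 2.157 servings and 0.5172 servings → $3.53.
strawberries + banana with both tight: 2.318 servings and 0.5488 servings → $3.38.
carrots + spinach: the both-tight solution has a negative serving — not a feasible corner.
carrots + banana: the both-tight solution has a negative serving — not a feasible corner.
spinach + banana: the both-tight solution has a negative serving — not a feasible corner.
So the least-cost plan costs $3.38.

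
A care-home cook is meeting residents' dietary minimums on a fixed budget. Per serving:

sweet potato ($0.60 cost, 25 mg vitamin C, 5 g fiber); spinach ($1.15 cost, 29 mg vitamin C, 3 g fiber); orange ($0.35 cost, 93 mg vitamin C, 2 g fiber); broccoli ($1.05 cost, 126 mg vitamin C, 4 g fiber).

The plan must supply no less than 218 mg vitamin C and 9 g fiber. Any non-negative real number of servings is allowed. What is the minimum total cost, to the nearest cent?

The cheapest plan sits at a corner of the feasible region — with two constraints it uses at most two foods.
sweet potato only: max(218/25, 9/5) = 8.72 servings → $5.23.
spinach only: max(218/29, 9/3) = 7.517 servings → $8.64.
orange only: max(218/93, 9/2) = 4.5 servings → $1.57.
broccoli only: max(218/126, 9/4) = 2.25 servings → $2.36.
sweet potato + spinach: the both-tight solution has a negative serving — not a feasible corner.
sweet potato + orange with both tight: 0.9663 servings and 2.084 servings → $1.31.
sweet potato + broccoli with both tight: 0.4943 servings and 1.632 servings → $2.01.
spinach + orange with both tight: 1.814 servings and 1.778 servings → $2.71.
spinach + broccoli with both tight: 1 serving and 1.5 servings → $2.73.
orange + broccoli: intersection lies outside the first quadrant.
The minimum over all feasible corners is $1.31.

$1.31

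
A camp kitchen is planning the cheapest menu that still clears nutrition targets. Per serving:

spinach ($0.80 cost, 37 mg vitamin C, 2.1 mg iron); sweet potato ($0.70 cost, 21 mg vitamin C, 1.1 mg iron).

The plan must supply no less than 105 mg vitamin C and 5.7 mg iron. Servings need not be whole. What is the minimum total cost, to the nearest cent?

Two binding constraints pin down two serving amounts, so the optimal mix uses at most two foods. The candidates are each food alone (scaled to the tighter of vitamin C/iron) and each pair with both constraints tight.
spinach only: max(105/37, 5.7/2.1) = 2.838 servings → $2.27.
sweet potato only: max(105/21, 5.7/1.1) = 5.182 servings → $3.63.
spinach + sweet potato with both tight: 1.235 servings and 2.824 servings → $2.96.
So the least-cost plan costs $2.27.

$2.27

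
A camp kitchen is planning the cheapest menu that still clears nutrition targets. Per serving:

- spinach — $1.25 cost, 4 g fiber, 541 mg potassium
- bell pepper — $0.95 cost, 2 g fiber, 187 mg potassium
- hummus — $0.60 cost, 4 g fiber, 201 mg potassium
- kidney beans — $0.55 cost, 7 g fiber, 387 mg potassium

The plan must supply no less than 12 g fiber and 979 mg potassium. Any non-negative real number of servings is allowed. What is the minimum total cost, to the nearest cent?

At the optimum either one food covers both requirements or two foods hit both targets exactly; no other combination can be cheaper.
spinach only: max(12/4, 979/541) = 3 servings → $3.75.
bell pepper only: max(12/2, 979/187) = 6 servings → $5.70.
hummus only: max(12/4, 979/201) = 4.871 servings → $2.92.
kidney beans only: max(12/7, 979/387) = 2.53 servings → $1.39.
spinach + bell pepper: intersection lies outside the first quadrant.
spinach + hummus with both tight: 1.106 servings and 1.894 servings → $2.52.
spinach + kidney beans with both tight: 0.9866 servings and 1.151 servings → $1.87.
bell pepper + hummus with both tight: 4.347 servings and 0.8266 servings → $4.63.
bell pepper + kidney beans with both tight: 4.129 servings and 0.5346 servings → $4.22.
hummus + kidney beans with both targets exact would need a negative amount; discard.
So the least-cost plan costs $1.39.

$1.39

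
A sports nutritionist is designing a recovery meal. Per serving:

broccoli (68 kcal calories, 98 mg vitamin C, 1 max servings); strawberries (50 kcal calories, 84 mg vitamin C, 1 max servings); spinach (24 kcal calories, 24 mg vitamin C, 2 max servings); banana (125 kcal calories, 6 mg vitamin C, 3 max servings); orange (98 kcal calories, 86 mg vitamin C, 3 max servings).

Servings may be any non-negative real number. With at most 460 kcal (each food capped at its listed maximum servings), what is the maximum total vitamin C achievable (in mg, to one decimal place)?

488.0 mg

Vitamin C per kcal: strawberries 1.68, broccoli 1.441, spinach 1, orange 0.8776, banana 0.048.
Take 1 serving of strawberries: uses 50 kcal, +84.0 mg vitamin C (running total 84.0 mg).
Take 1 serving of broccoli: uses 68 kcal, +98.0 mg vitamin C (running total 182.0 mg).
Take 2 servings of spinach: uses 48 kcal, +48.0 mg vitamin C (running total 230.0 mg).
Take 3 servings of orange: uses 294 kcal, +258.0 mg vitamin C (running total 488.0 mg).
Filling greedily by vitamin C-per-kcal is optimal for one linear limit, giving 488.0 mg.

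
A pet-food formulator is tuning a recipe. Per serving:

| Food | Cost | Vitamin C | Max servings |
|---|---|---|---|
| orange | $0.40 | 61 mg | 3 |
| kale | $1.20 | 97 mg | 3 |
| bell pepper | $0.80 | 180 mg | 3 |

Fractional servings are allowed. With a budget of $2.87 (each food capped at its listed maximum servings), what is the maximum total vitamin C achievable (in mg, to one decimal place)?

Vitamin C per dollar: bell pepper 225, orange 152.5, kale 80.83.
Take 3 servings of bell pepper: spends $2.40, +540.0 mg vitamin C (running total 540.0 mg).
Take 1.175 servings of orange: spends $0.47, +71.7 mg vitamin C (running total 611.7 mg).
Filling greedily by vitamin C-per-dollar is optimal for one linear limit, giving 611.7 mg.

611.7 mg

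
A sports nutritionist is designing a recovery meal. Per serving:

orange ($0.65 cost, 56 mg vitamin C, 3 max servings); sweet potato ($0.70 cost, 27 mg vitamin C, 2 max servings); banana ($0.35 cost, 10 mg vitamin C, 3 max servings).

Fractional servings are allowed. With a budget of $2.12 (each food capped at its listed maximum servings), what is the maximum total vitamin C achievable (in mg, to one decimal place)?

174.6 mg

Vitamin C per dollar: orange 86.15, sweet potato 38.57, banana 28.57.
Take 3 servings of orange: spends $1.95, +168.0 mg vitamin C (running total 168.0 mg).
Take 0.2429 servings of sweet potato: spends $0.17, +6.6 mg vitamin C (running total 174.6 mg).
Greedy by best ratio exhausts the cost allowance optimally: 174.6 mg.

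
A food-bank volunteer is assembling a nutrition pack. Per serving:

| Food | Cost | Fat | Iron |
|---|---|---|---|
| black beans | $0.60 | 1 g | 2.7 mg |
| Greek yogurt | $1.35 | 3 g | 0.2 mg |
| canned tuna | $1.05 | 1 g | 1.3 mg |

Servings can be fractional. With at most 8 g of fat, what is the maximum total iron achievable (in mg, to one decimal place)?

21.6 mg

Iron per g fat: black beans 2.7, canned tuna 1.3, Greek yogurt 0.06667.
With no serving limits, spend the whole fat allowance on black beans: 8 g / 1 g × 2.7 mg = 21.6 mg.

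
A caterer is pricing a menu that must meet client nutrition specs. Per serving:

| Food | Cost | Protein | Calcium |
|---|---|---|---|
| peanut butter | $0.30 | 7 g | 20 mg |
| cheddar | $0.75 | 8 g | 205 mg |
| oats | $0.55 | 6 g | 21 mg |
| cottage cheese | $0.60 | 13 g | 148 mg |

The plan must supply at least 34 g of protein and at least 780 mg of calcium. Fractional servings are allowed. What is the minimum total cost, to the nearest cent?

$2.88

An LP optimum is at a vertex; with two nutrient constraints at most two foods are used. Check each candidate.
peanut butter only: max(34/7, 780/20) = 39 servings → $11.70.
cheddar only: max(34/8, 780/205) = 4.25 servings → $3.19.
oats only: max(34/6, 780/21) = 37.14 servings → $20.43.
cottage cheese only: max(34/13, 780/148) = 5.27 servings → $3.16.
peanut butter + cheddar with both tight: 0.5725 servings and 3.749 servings → $2.98.
peanut butter + oats: the both-tight solution has a negative serving — not a feasible corner.
peanut butter + cottage cheese: intersection lies outside the first quadrant.
cheddar + oats with both tight: 3.734 servings and 0.6874 servings → $3.18.
cheddar + cottage cheese with both tight: 3.449 servings and 0.4929 servings → $2.88.
oats + cottage cheese: the both-tight solution has a negative serving — not a feasible corner.
Cheapest feasible corner: $2.88.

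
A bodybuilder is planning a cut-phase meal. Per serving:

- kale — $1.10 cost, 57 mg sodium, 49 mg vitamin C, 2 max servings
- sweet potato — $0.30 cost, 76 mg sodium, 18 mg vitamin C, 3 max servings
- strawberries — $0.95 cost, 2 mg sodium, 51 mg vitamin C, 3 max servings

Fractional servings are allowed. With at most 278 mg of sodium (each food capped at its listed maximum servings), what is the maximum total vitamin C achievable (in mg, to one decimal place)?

Vitamin C per mg sodium: strawberries 25.5, kale 0.8596, sweet potato 0.2368.
Take 3 servings of strawberries: uses 6 mg sodium, +153.0 mg vitamin C (running total 153.0 mg).
Take 2 servings of kale: uses 114 mg sodium, +98.0 mg vitamin C (running total 251.0 mg).
Take 2.079 servings of sweet potato: uses 158 mg sodium, +37.4 mg vitamin C (running total 288.4 mg).
Filling greedily by vitamin C-per-mg sodium is optimal for one linear limit, giving 288.4 mg.

288.4 mg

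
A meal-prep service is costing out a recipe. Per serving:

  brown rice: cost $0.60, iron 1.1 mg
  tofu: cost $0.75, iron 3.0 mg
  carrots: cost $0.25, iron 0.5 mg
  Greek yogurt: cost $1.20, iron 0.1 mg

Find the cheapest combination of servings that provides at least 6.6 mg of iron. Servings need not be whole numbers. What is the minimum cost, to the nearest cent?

Cost per mg of iron: tofu $0.2500, carrots $0.5000, brown rice $0.5455, Greek yogurt $12.0000.
With no serving limits, use only tofu: 6.6 mg / 3.0 mg = 2.2 servings × $0.75 = $1.65.

$1.65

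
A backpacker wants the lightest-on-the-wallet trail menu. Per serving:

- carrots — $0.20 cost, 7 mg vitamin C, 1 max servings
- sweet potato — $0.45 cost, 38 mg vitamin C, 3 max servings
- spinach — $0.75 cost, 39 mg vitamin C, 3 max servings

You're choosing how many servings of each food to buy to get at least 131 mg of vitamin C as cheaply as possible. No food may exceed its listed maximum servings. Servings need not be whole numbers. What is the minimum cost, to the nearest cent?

Cost per mg of vitamin C: sweet potato $0.0118, spinach $0.0192, carrots $0.0286.
Take 3 servings of sweet potato: +114.0 mg vitamin C for $1.35 (total $1.35, still need 17.0 mg).
Take 0.4359 servings of spinach: +17.0 mg vitamin C for $0.33 (total $1.68, still need 0.0 mg).
Greedy by cheapest-per-mg is optimal for a single linear constraint, so the minimum cost is $1.68.

$1.68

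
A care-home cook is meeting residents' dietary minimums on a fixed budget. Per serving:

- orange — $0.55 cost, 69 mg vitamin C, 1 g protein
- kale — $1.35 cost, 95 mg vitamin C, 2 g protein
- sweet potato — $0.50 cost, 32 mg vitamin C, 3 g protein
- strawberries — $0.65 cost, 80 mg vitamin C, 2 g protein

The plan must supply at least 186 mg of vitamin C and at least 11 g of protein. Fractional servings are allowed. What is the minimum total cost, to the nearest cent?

$2.20

Two binding constraints pin down two serving amounts, so the optimal mix uses at most two foods. The candidates are each food alone (scaled to the tighter of vitamin C/protein) and each pair with both constraints tight.
orange only: max(186/69, 11/1) = 11 servings → $6.05.
kale only: max(186/95, 11/2) = 5.5 servings → $7.42.
sweet potato only: max(186/32, 11/3) = 5.812 servings → $2.91.
strawberries only: max(186/80, 11/2) = 5.5 servings → $3.58.
orange + kale with both targets exact would need a negative amount; discard.
orange + sweet potato with both tight: 1.177 servings and 3.274 servings → $2.28.
orange + strawberries with both targets exact would need a negative amount; discard.
kale + sweet potato with both tight: 0.9321 servings and 3.045 servings → $2.78.
kale + strawberries: intersection lies outside the first quadrant.
sweet potato + strawberries with both tight: 2.886 servings and 1.17 servings → $2.20.
The minimum over all feasible corners is $2.20.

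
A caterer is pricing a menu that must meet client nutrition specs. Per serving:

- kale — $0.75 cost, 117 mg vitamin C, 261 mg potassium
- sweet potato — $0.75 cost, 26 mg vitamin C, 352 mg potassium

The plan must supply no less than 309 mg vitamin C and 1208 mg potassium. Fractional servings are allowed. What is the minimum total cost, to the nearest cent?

$3.01

At the optimum either one food covers both requirements or two foods hit both targets exactly; no other combination can be cheaper.
kale only: max(309/117, 1208/261) = 4.628 servings → $3.47.
sweet potato only: max(309/26, 1208/352) = 11.88 servings → $8.91.
kale + sweet potato with both tight: 2.249 servings and 1.764 servings → $3.01.
Cheapest feasible corner: $3.01.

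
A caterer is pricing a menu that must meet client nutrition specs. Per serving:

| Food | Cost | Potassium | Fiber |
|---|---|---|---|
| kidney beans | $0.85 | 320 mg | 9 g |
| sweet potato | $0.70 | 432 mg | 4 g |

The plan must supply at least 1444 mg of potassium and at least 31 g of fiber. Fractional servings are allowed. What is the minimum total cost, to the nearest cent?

The cheapest plan sits at a corner of the feasible region — with two constraints it uses at most two foods.
kidney beans only: max(1444/320, 31/9) = 4.513 servings → $3.84.
sweet potato only: max(1444/432, 31/4) = 7.75 servings → $5.42.
kidney beans + sweet potato with both tight: 2.92 servings and 1.179 servings → $3.31.
Cheapest feasible corner: $3.31.

$3.31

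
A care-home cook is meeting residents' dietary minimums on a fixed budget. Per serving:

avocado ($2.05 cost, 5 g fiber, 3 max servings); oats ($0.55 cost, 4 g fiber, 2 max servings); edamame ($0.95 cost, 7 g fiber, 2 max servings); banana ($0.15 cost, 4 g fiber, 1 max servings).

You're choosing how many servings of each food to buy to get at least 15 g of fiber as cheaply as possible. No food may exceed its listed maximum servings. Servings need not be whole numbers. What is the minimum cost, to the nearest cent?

$1.64

Cost per g of fiber: banana $0.0375, edamame $0.1357, oats $0.1375, avocado $0.4100.
Take 1 serving of banana: +4.0 g fiber for $0.15 (total $0.15, still need 11.0 g).
Take 1.571 servings of edamame: +11.0 g fiber for $1.49 (total $1.64, still need 0.0 g).
Filling from the cheapest source first is optimal under one linear minimum: $1.64.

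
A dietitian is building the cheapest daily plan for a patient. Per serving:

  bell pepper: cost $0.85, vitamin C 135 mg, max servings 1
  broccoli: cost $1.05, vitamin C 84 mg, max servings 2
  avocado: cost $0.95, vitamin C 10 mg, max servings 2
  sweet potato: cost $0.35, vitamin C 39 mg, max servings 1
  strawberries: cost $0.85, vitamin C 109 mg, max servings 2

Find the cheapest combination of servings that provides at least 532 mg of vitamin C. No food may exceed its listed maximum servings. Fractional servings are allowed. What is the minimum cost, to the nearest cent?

$4.65

Cost per mg of vitamin C: bell pepper $0.0063, strawberries $0.0078, sweet potato $0.0090, broccoli $0.0125, avocado $0.0950.
Take 1 serving of bell pepper: +135.0 mg vitamin C for $0.85 (total $0.85, still need 397.0 mg).
Take 2 servings of strawberries: +218.0 mg vitamin C for $1.70 (total $2.55, still need 179.0 mg).
Take 1 serving of sweet potato: +39.0 mg vitamin C for $0.35 (total $2.90, still need 140.0 mg).
Take 1.667 servings of broccoli: +140.0 mg vitamin C for $1.75 (total $4.65, still need 0.0 mg).
Filling from the cheapest source first is optimal under one linear minimum: $4.65.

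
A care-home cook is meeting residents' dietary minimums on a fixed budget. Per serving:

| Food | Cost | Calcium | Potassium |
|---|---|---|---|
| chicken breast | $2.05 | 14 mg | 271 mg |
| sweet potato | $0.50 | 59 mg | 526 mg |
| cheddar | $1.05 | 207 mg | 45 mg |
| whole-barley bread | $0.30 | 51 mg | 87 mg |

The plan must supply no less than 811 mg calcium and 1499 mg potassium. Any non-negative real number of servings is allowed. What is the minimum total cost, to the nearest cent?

Two binding constraints pin down two serving amounts, so the optimal mix uses at most two foods. The candidates are each food alone (scaled to the tighter of calcium/potassium) and each pair with both constraints tight.
chicken breast only: max(811/14, 1499/271) = 57.93 servings → $118.75.
sweet potato only: max(811/59, 1499/526) = 13.75 servings → $6.87.
cheddar only: max(811/207, 1499/45) = 33.31 servings → $34.98.
whole-barley bread only: max(811/51, 1499/87) = 17.23 servings → $5.17.
chicken breast + sweet potato: intersection lies outside the first quadrant.
chicken breast + cheddar with both tight: 4.936 servings and 3.584 servings → $13.88.
chicken breast + whole-barley bread with both tight: 0.4675 servings and 15.77 servings → $5.69.
sweet potato + cheddar with both tight: 2.577 servings and 3.183 servings → $4.63.
sweet potato + whole-barley bread with both tight: 0.2716 servings and 15.59 servings → $4.81.
cheddar + whole-barley bread: the both-tight solution has a negative serving — not a feasible corner.
So the least-cost plan costs $4.63.

$4.63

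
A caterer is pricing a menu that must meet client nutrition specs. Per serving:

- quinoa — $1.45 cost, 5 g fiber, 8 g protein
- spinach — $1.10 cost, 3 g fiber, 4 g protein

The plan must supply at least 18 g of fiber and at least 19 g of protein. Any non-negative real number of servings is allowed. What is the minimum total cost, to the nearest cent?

quinoa only: max(18/5, 19/8) = 3.6 servings → $5.22.
spinach only: max(18/3, 19/4) = 6 servings → $6.60.
quinoa + spinach with both targets exact would need a negative amount; discard.
Cheapest feasible corner: $5.22.

$5.22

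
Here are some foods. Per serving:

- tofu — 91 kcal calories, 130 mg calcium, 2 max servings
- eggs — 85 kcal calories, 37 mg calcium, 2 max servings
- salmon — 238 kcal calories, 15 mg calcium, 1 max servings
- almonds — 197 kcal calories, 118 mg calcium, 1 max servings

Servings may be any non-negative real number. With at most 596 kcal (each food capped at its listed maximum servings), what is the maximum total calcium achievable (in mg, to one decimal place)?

455.0 mg

Calcium per kcal: tofu 1.429, almonds 0.599, eggs 0.4353, salmon 0.06303.
Take 2 servings of tofu: uses 182 kcal, +260.0 mg calcium (running total 260.0 mg).
Take 1 serving of almonds: uses 197 kcal, +118.0 mg calcium (running total 378.0 mg).
Take 2 servings of eggs: uses 170 kcal, +74.0 mg calcium (running total 452.0 mg).
Take 0.1975 servings of salmon: uses 47 kcal, +3.0 mg calcium (running total 455.0 mg).
Greedy by best ratio exhausts the calories allowance optimally: 455.0 mg.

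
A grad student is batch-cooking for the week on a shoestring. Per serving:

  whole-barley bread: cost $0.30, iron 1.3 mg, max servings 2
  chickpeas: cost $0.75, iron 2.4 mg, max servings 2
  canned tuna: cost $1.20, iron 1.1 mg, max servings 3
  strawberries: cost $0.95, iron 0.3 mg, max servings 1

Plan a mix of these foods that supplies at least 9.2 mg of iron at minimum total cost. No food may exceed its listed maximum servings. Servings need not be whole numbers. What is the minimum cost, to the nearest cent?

$4.06

Cost per mg of iron: whole-barley bread $0.2308, chickpeas $0.3125, canned tuna $1.0909, strawberries $3.1667.
Take 2 servings of whole-barley bread: +2.6 mg iron for $0.60 (total $0.60, still need 6.6 mg).
Take 2 servings of chickpeas: +4.8 mg iron for $1.50 (total $2.10, still need 1.8 mg).
Take 1.636 servings of canned tuna: +1.8 mg iron for $1.96 (total $4.06, still need 0.0 mg).
Filling from the cheapest source first is optimal under one linear minimum: $4.06.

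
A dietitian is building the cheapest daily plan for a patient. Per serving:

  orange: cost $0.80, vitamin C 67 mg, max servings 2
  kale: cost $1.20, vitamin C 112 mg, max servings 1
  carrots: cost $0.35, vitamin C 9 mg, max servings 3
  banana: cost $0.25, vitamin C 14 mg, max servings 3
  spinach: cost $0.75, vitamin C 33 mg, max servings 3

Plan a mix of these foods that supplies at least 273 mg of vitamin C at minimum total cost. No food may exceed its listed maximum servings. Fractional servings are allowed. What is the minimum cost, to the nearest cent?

$3.28

Cost per mg of vitamin C: kale $0.0107, orange $0.0119, banana $0.0179, spinach $0.0227, carrots $0.0389.
Take 1 serving of kale: +112.0 mg vitamin C for $1.20 (total $1.20, still need 161.0 mg).
Take 2 servings of orange: +134.0 mg vitamin C for $1.60 (total $2.80, still need 27.0 mg).
Take 1.929 servings of banana: +27.0 mg vitamin C for $0.48 (total $3.28, still need 0.0 mg).
Greedy by cheapest-per-mg is optimal for a single linear constraint, so the minimum cost is $3.28.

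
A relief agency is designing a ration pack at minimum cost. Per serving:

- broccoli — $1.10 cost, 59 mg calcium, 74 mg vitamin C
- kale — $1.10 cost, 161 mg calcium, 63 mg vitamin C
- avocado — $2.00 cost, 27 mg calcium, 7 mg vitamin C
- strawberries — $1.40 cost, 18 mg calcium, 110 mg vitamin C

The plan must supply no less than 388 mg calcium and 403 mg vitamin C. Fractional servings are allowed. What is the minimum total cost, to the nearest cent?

$5.77

A basic optimal solution has at most two foods positive. Try each food alone and each pair with both targets met exactly.
broccoli only: max(388/59, 403/74) = 6.576 servings → $7.23.
kale only: max(388/161, 403/63) = 6.397 servings → $7.04.
avocado only: max(388/27, 403/7) = 57.57 servings → $115.14.
strawberries only: max(388/18, 403/110) = 21.56 servings → $30.18.
broccoli + kale with both tight: 4.933 servings and 0.602 servings → $6.09.
broccoli + avocado with both tight: 5.151 servings and 3.114 servings → $11.89.
broccoli + strawberries: intersection lies outside the first quadrant.
kale + avocado: the both-tight solution has a negative serving — not a feasible corner.
kale + strawberries with both tight: 2.137 servings and 2.44 servings → $5.77.
avocado + strawberries with both tight: 12.46 servings and 2.871 servings → $28.93.
Cheapest feasible corner: $5.77.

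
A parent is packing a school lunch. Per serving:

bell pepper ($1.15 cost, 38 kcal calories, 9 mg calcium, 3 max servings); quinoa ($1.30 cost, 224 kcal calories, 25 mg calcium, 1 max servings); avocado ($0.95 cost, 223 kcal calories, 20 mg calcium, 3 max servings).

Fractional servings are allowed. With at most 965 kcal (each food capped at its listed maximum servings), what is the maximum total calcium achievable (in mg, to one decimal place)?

Calcium per kcal: bell pepper 0.2368, quinoa 0.1116, avocado 0.08969.
Take 3 servings of bell pepper: uses 114 kcal, +27.0 mg calcium (running total 27.0 mg).
Take 1 serving of quinoa: uses 224 kcal, +25.0 mg calcium (running total 52.0 mg).
Take 2.812 servings of avocado: uses 627 kcal, +56.2 mg calcium (running total 108.2 mg).
Filling greedily by calcium-per-kcal is optimal for one linear limit, giving 108.2 mg.

108.2 mg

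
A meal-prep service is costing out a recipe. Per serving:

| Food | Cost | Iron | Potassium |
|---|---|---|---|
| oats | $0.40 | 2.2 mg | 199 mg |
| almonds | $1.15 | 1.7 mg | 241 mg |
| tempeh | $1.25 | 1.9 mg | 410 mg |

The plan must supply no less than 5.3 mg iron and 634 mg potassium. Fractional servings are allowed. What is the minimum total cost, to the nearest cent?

The cheapest plan sits at a corner of the feasible region — with two constraints it uses at most two foods.
oats only: max(5.3/2.2, 634/199) = 3.186 servings → $1.27.
almonds only: max(5.3/1.7, 634/241) = 3.118 servings → $3.59.
tempeh only: max(5.3/1.9, 634/410) = 2.789 servings → $3.49.
oats + almonds with both tight: 1.04 servings and 1.772 servings → $2.45.
oats + tempeh with both tight: 1.848 servings and 0.6492 servings → $1.55.
almonds + tempeh: intersection lies outside the first quadrant.
So the least-cost plan costs $1.27.

$1.27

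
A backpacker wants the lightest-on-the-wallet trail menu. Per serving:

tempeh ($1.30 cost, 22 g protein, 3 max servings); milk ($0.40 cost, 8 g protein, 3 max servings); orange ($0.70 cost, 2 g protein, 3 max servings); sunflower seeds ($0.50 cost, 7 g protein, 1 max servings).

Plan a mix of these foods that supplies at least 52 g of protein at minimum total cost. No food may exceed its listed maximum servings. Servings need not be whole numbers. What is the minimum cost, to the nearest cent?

$2.85

Cost per g of protein: milk $0.0500, tempeh $0.0591, sunflower seeds $0.0714, orange $0.3500.
Take 3 servings of milk: +24.0 g protein for $1.20 (total $1.20, still need 28.0 g).
Take 1.273 servings of tempeh: +28.0 g protein for $1.65 (total $2.85, still need 0.0 g).
Filling from the cheapest source first is optimal under one linear minimum: $2.85.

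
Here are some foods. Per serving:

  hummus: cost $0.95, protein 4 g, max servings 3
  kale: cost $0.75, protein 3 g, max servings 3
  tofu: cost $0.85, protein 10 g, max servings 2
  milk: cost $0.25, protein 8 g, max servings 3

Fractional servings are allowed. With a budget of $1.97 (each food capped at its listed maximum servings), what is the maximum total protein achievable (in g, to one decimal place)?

Protein per dollar: milk 32, tofu 11.76, hummus 4.211, kale 4.
Take 3 servings of milk: spends $0.75, +24.0 g protein (running total 24.0 g).
Take 1.435 servings of tofu: spends $1.22, +14.4 g protein (running total 38.4 g).
Filling greedily by protein-per-dollar is optimal for one linear limit, giving 38.4 g.

38.4 g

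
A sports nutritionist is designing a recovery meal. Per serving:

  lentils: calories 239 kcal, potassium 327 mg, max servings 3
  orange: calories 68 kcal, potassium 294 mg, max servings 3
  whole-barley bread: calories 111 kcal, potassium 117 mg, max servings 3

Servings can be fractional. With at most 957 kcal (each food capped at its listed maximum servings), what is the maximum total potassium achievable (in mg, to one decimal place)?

1900.9 mg

Potassium per kcal: orange 4.324, lentils 1.368, whole-barley bread 1.054.
Take 3 servings of orange: uses 204 kcal, +882.0 mg potassium (running total 882.0 mg).
Take 3 servings of lentils: uses 717 kcal, +981.0 mg potassium (running total 1863.0 mg).
Take 0.3243 servings of whole-barley bread: uses 36 kcal, +37.9 mg potassium (running total 1900.9 mg).
Filling greedily by potassium-per-kcal is optimal for one linear limit, giving 1900.9 mg.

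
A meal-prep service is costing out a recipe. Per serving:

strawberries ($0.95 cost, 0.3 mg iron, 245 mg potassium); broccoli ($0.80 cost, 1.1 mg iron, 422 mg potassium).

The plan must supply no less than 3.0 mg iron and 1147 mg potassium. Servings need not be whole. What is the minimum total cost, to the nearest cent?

$2.18

An LP optimum is at a vertex; with two nutrient constraints at most two foods are used. Check each candidate.
strawberries only: max(3.0/0.3, 1147/245) = 10 servings → $9.50.
broccoli only: max(3.0/1.1, 1147/422) = 2.727 servings → $2.18.
strawberries + broccoli: intersection lies outside the first quadrant.
Cheapest feasible corner: $2.18.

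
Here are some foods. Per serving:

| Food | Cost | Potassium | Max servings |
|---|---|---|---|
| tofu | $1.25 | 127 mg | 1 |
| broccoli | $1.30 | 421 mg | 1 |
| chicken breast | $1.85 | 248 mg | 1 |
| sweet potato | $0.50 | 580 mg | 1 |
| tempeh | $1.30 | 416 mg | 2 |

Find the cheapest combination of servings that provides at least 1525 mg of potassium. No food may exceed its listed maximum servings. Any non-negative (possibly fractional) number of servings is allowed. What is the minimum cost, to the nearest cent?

$3.44

Cost per mg of potassium: sweet potato $0.0009, broccoli $0.0031, tempeh $0.0031, chicken breast $0.0075, tofu $0.0098.
Take 1 serving of sweet potato: +580.0 mg potassium for $0.50 (total $0.50, still need 945.0 mg).
Take 1 serving of broccoli: +421.0 mg potassium for $1.30 (total $1.80, still need 524.0 mg).
Take 1.26 servings of tempeh: +524.0 mg potassium for $1.64 (total $3.44, still need 0.0 mg).
Greedy by cheapest-per-mg is optimal for a single linear constraint, so the minimum cost is $3.44.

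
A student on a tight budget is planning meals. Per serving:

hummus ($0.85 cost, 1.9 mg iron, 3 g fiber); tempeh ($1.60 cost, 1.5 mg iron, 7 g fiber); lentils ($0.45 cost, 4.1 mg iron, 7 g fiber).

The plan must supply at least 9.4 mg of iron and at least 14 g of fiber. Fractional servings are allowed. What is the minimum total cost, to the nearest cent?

This is a tiny linear program; its minimum lies at a vertex of the feasible set. List the vertices and price them.
hummus only: max(9.4/1.9, 14/3) = 4.947 servings → $4.21.
tempeh only: max(9.4/1.5, 14/7) = 6.267 servings → $10.03.
lentils only: max(9.4/4.1, 14/7) = 2.293 servings → $1.03.
hummus + tempeh: the both-tight solution has a negative serving — not a feasible corner.
hummus + lentils: the both-tight solution has a negative serving — not a feasible corner.
tempeh + lentils: the both-tight solution has a negative serving — not a feasible corner.
So the least-cost plan costs $1.03.

$1.03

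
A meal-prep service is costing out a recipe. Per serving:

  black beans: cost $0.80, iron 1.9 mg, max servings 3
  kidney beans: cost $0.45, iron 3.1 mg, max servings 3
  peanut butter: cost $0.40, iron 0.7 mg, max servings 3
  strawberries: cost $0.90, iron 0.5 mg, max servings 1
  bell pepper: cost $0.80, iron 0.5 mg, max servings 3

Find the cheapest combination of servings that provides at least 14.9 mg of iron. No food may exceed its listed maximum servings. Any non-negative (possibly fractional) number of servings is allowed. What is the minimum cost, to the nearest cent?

$3.71

Cost per mg of iron: kidney beans $0.1452, black beans $0.4211, peanut butter $0.5714, bell pepper $1.6000, strawberries $1.8000.
Take 3 servings of kidney beans: +9.3 mg iron for $1.35 (total $1.35, still need 5.6 mg).
Take 2.947 servings of black beans: +5.6 mg iron for $2.36 (total $3.71, still need 0.0 mg).
Greedy by cheapest-per-mg is optimal for a single linear constraint, so the minimum cost is $3.71.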